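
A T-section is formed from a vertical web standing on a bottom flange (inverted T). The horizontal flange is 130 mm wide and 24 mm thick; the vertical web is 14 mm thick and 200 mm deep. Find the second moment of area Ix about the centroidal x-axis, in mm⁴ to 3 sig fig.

Split into non-overlapping primitives; take the origin at the lower-left of the bounding box.
Flange: 130 × 24, A = 3 120 mm², y = 12 mm, Ī = 149 760 mm⁴.
Web: 14 × 200, A = 2 800 mm², y = 124 mm, Ī = 9 333 333 mm⁴.
Centroid: ȳ = ΣA·y / ΣA = 64.973 mm.
Transfer each piece to the centroidal x-axis using Ī + A·d² with d = y − 64.973:
  flange: d = -52.973 mm → contributes +8 904 904 mm⁴
  web: d = 59.027 mm → contributes +19 089 065 mm⁴
Total I = 27 993 969 mm⁴.

Ix ≈ 2.80 × 10⁷ mm⁴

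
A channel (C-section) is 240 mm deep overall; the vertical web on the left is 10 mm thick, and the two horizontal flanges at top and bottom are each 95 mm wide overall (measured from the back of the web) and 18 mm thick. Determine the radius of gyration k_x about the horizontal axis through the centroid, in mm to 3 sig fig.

Split into non-overlapping primitives; take the origin at the lower-left of the bounding box.
Web: 10 × 240, A = 2 400 mm², y = 120 mm, Ī = 11 520 000 mm⁴.
Top flange (beyond web): 85 × 18, A = 1 530 mm², y = 231 mm, Ī = 41 310 mm⁴.
Bottom flange (beyond web): 85 × 18, A = 1 530 mm², y = 9 mm, Ī = 41 310 mm⁴.
By symmetry the centroid is at mid-height, ȳ = 120 mm.
Transfer each piece to the horizontal axis through the centroid using Ī + A·d² with d = y − 120:
  web: d = 0 mm → contributes +11 520 000 mm⁴
  top flange (beyond web): d = 111 mm → contributes +18 892 440 mm⁴
  bottom flange (beyond web): d = -111 mm → contributes +18 892 440 mm⁴
Total I = 49 304 880 mm⁴.
Radius of gyration: k = √(I/A) = √(49 304 880 / 5 460) = 95.027 mm.

k_x ≈ 95.0 mm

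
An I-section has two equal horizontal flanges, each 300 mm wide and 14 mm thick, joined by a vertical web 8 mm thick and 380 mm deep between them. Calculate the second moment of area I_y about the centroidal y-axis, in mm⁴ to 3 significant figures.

I_y ≈ 6.30 × 10⁷ mm⁴

Decompose the section into non-overlapping parts with the origin at the bottom-left of its bounding rectangle.
Bottom flange: 300 × 14, A = 4 200 mm², x = 150 mm, Ī = 31 500 000 mm⁴.
Web: 8 × 380, A = 3 040 mm², x = 150 mm, Ī = 16 213 mm⁴.
Top flange: 300 × 14, A = 4 200 mm², x = 150 mm, Ī = 31 500 000 mm⁴.
By symmetry the centroid is at mid-width, x̄ = 150 mm.
All pieces are centred on the centroidal y-axis, so I = ΣĪ = 63 016 213 mm⁴.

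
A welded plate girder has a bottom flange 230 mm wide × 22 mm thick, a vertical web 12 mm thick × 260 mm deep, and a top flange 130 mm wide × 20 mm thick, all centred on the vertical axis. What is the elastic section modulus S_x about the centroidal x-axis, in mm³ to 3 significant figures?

S_x ≈ 8.67 × 10⁵ mm³

Decompose the section into non-overlapping parts with the origin at the bottom-left of its bounding rectangle.
Bottom plate: 230 × 22, A = 5 060 mm², y = 11 mm, Ī = 204 087 mm⁴.
Web plate: 12 × 260, A = 3 120 mm², y = 152 mm, Ī = 17 576 000 mm⁴.
Top plate: 130 × 20, A = 2 600 mm², y = 292 mm, Ī = 86 667 mm⁴.
Centroid: ȳ = ΣA·y / ΣA = 119.58 mm.
Transfer each piece to the centroidal x-axis using Ī + A·d² with d = y − 119.58:
  bottom plate: d = -108.58 mm → contributes +59 862 359 mm⁴
  web plate: d = 32.417 mm → contributes +20 854 778 mm⁴
  top plate: d = 172.42 mm → contributes +77 378 878 mm⁴
Total I = 158 096 015 mm⁴.
Extreme fibre distance c = 182.42 mm; S = I/c = 866 672 mm³.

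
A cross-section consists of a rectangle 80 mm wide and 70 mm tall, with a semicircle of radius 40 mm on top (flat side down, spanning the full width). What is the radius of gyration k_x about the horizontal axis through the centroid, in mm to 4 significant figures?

Break the section into simple shapes (no overlaps), measuring from the bottom-left corner of the bounding box.
Rectangular body: 80 × 70, A = 5 600 mm², y = 35 mm, Ī = 2 286 667 mm⁴.
Semicircular cap: semicircle r = 40, A = 2513.27 mm², y = 86.9765 mm, Ī = 280 978 mm⁴.
Centroid: ȳ = ΣA·y / ΣA = 51.1009 mm.
Transfer each piece to the horizontal axis through the centroid using Ī + A·d² with d = y − 51.1009:
  rectangular body: d = -16.1009 mm → contributes +3 738 410 mm⁴
  semicircular cap: d = 35.8756 mm → contributes +3 515 709 mm⁴
Total I = 7 254 119 mm⁴.
Radius of gyration: k = √(I/A) = √(7 254 119 / 8113.27) = 29.9016 mm.

k_x ≈ 29.90 mm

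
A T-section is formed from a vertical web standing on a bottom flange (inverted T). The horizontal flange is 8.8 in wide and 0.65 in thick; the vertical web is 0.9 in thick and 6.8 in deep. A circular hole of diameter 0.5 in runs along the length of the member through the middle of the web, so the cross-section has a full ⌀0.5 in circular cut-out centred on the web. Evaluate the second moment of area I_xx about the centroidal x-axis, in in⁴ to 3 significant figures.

Decompose the section into non-overlapping parts with the origin at the bottom-left of its bounding rectangle.
Flange: 8.8 × 0.65, A = 5.72 in², y = 0.325 in, Ī = 0.20139 in⁴.
Web: 0.9 × 6.8, A = 6.12 in², y = 4.05 in, Ī = 23.582 in⁴.
Hole (subtracted): ⌀0.5, A = 0.19635 in², y = 4.05 in, Ī = 0.003068 in⁴.
Centroid: ȳ = ΣA·y / ΣA = 2.2201 in.
Transfer each piece to the centroidal x-axis using Ī + A·d² with d = y − 2.2201:
  flange: d = -1.8951 in → contributes +20.744 in⁴
  web: d = 1.8299 in → contributes +44.076 in⁴
  hole: d = 1.8299 in → contributes −0.66057 in⁴
Total I = 64.159 in⁴.

I_xx ≈ 64.2 in⁴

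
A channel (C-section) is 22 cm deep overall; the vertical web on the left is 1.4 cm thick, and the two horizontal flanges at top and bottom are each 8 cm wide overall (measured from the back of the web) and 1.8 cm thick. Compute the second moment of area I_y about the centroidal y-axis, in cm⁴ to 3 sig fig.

Treat the section as a set of non-overlapping primitives; coordinates are from the bounding-box lower-left.
Web: 1.4 × 22, A = 30.8 cm², x = 0.7 cm, Ī = 5.0307 cm⁴.
Top flange (beyond web): 6.6 × 1.8, A = 11.88 cm², x = 4.7 cm, Ī = 43.124 cm⁴.
Bottom flange (beyond web): 6.6 × 1.8, A = 11.88 cm², x = 4.7 cm, Ī = 43.124 cm⁴.
Centroid: x̄ = ΣA·x / ΣA = 2.4419 cm.
Transfer each piece to the centroidal y-axis using Ī + A·d² with d = x − 2.4419:
  web: d = -1.7419 cm → contributes +98.488 cm⁴
  top flange (beyond web): d = 2.2581 cm → contributes +103.7 cm⁴
  bottom flange (beyond web): d = 2.2581 cm → contributes +103.7 cm⁴
Total I = 305.89 cm⁴.

I_y ≈ 306 cm⁴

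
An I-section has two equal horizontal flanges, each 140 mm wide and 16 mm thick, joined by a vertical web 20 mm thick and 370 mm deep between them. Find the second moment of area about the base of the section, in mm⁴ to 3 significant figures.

I_base ≈ 7.31 × 10⁸ mm⁴

Decompose the section into non-overlapping parts with the origin at the bottom-left of its bounding rectangle.
Bottom flange: 140 × 16, A = 2 240 mm², y = 8 mm, Ī = 47 787 mm⁴.
Web: 20 × 370, A = 7 400 mm², y = 201 mm, Ī = 84 421 667 mm⁴.
Top flange: 140 × 16, A = 2 240 mm², y = 394 mm, Ī = 47 787 mm⁴.
Transfer each piece to the bottom edge using Ī + A·d² with d = y − 0:
  bottom flange: d = 8 mm → contributes +191 147 mm⁴
  web: d = 201 mm → contributes +383 389 067 mm⁴
  top flange: d = 394 mm → contributes +347 776 427 mm⁴
Total I = 731 356 640 mm⁴.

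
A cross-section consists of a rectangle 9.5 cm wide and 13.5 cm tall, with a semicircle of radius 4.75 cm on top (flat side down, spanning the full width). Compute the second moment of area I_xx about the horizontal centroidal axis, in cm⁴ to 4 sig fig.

Break the section into simple shapes (no overlaps), measuring from the bottom-left corner of the bounding box.
Rectangular body: 9.5 × 13.5, A = 128.25 cm², y = 6.75 cm, Ī = 1947.8 cm⁴.
Semicircular cap: semicircle r = 4.75, A = 35.4411 cm², y = 15.516 cm, Ī = 55.8736 cm⁴.
Centroid: ȳ = ΣA·y / ΣA = 8.64794 cm.
Transfer each piece to the horizontal centroidal axis using Ī + A·d² with d = y − 8.64794:
  rectangular body: d = -1.89794 cm → contributes +2409.77 cm⁴
  semicircular cap: d = 6.86803 cm → contributes +1727.62 cm⁴
Total I = 4137.4 cm⁴.

I_xx ≈ 4137 cm⁴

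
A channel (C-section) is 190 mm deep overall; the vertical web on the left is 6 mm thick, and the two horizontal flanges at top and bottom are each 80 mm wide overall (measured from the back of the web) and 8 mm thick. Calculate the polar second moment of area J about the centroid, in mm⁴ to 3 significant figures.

Split into non-overlapping primitives; take the origin at the lower-left of the bounding box.
Web: 6 × 190, A = 1 140 mm², y = 95 mm, Ī = 3 429 500 mm⁴.
Top flange (beyond web): 74 × 8, A = 592 mm², y = 186 mm, Ī = 3157.3 mm⁴.
Bottom flange (beyond web): 74 × 8, A = 592 mm², y = 4 mm, Ī = 3157.3 mm⁴.
By symmetry the centroid is at mid-height, ȳ = 95 mm.
Transfer each piece to the centroidal x-axis using Ī + A·d² with d = y − 95:
  web: d = 0 mm → contributes +3 429 500 mm⁴
  top flange (beyond web): d = 91 mm → contributes +4 905 509 mm⁴
  bottom flange (beyond web): d = -91 mm → contributes +4 905 509 mm⁴
Total I = 13 240 519 mm⁴.
For the y-axis: x̄ = 23.379 mm.
Repeating about the centroidal y-axis gives I_y = 1 472 985 mm⁴.
Polar second moment: J = I_x + I_y = 14 713 504 mm⁴.

J ≈ 1.47 × 10⁷ mm⁴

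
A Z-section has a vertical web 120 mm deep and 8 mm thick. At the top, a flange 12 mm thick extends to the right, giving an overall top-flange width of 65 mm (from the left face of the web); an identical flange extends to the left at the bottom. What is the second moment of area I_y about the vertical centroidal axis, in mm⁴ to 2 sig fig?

Treat the section as a set of non-overlapping primitives; coordinates are from the bounding-box lower-left.
Web: 8 × 120, A = 960 mm², x = 61 mm, Ī = 5 120 mm⁴.
Top flange (beyond web): 57 × 12, A = 684 mm², x = 93.5 mm, Ī = 185 193 mm⁴.
Bottom flange (beyond web): 57 × 12, A = 684 mm², x = 28.5 mm, Ī = 185 193 mm⁴.
Centroid: x̄ = ΣA·x / ΣA = 61 mm.
Transfer each piece to the vertical centroidal axis using Ī + A·d² with d = x − 61:
  web: d = 0 mm → contributes +5 120 mm⁴
  top flange (beyond web): d = 32.5 mm → contributes +907 668 mm⁴
  bottom flange (beyond web): d = -32.5 mm → contributes +907 668 mm⁴
Total I = 1 820 456 mm⁴.

I_y ≈ 1.8 × 10⁶ mm⁴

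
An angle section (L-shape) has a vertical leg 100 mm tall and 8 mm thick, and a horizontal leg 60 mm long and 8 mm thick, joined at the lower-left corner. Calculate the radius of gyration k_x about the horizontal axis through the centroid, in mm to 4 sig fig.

Split into non-overlapping primitives; take the origin at the lower-left of the bounding box.
Vertical leg: 8 × 100, A = 800 mm², y = 50 mm, Ī = 666 667 mm⁴.
Horizontal leg (remainder): 52 × 8, A = 416 mm², y = 4 mm, Ī = 2218.67 mm⁴.
Centroid: ȳ = ΣA·y / ΣA = 34.2632 mm.
Transfer each piece to the horizontal axis through the centroid using Ī + A·d² with d = y − 34.2632:
  vertical leg: d = 15.7368 mm → contributes +864 785 mm⁴
  horizontal leg (remainder): d = -30.2632 mm → contributes +383 216 mm⁴
Total I = 1 248 001 mm⁴.
Radius of gyration: k = √(I/A) = √(1 248 001 / 1 216) = 32.0362 mm.

k_x ≈ 32.04 mm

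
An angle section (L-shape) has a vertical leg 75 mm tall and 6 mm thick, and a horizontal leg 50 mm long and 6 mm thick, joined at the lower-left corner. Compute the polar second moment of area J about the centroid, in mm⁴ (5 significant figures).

J ≈ 5.5770 × 10⁵ mm⁴

Split into non-overlapping primitives; take the origin at the lower-left of the bounding box.
Vertical leg: 6 × 75, A = 450 mm², y = 37.5 mm, Ī = 210937.5 mm⁴.
Horizontal leg (remainder): 44 × 6, A = 264 mm², y = 3 mm, Ī = 792 mm⁴.
Centroid: ȳ = ΣA·y / ΣA = 24.7437 mm.
Transfer each piece to the centroidal x-axis using Ī + A·d² with d = y − 24.7437:
  vertical leg: d = 12.7563 mm → contributes +284 163 mm⁴
  horizontal leg (remainder): d = -21.7437 mm → contributes +125608.1 mm⁴
Total I = 409771.1 mm⁴.
For the y-axis: x̄ = 12.2437 mm.
Repeating about the centroidal y-axis gives I_y = 147933.6 mm⁴.
Polar second moment: J = I_x + I_y = 557704.7 mm⁴.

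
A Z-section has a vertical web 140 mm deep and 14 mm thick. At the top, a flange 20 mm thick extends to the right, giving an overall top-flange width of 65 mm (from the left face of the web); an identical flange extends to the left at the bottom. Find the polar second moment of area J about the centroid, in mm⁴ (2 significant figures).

J ≈ 1.3 × 10⁷ mm⁴

Treat the section as a set of non-overlapping primitives; coordinates are from the bounding-box lower-left.
Web: 14 × 140, A = 1 960 mm², y = 70 mm, Ī = 3 201 333 mm⁴.
Top flange (beyond web): 51 × 20, A = 1 020 mm², y = 130 mm, Ī = 34 000 mm⁴.
Bottom flange (beyond web): 51 × 20, A = 1 020 mm², y = 10 mm, Ī = 34 000 mm⁴.
Centroid: ȳ = ΣA·y / ΣA = 70 mm.
Transfer each piece to the centroidal x-axis using Ī + A·d² with d = y − 70:
  web: d = 0 mm → contributes +3 201 333 mm⁴
  top flange (beyond web): d = 60 mm → contributes +3 706 000 mm⁴
  bottom flange (beyond web): d = -60 mm → contributes +3 706 000 mm⁴
Total I = 10 613 333 mm⁴.
For the y-axis: x̄ = 58 mm.
Repeating about the centroidal y-axis gives I_y = 2 628 933 mm⁴.
Polar second moment: J = I_x + I_y = 13 242 267 mm⁴.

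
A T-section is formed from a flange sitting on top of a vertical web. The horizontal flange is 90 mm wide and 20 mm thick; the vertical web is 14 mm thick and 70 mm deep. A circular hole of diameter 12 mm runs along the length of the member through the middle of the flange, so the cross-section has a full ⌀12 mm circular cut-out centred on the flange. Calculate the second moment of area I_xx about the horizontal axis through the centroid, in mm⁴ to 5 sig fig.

Split into non-overlapping primitives; take the origin at the lower-left of the bounding box.
Flange: 90 × 20, A = 1 800 mm², y = 80 mm, Ī = 60 000 mm⁴.
Web: 14 × 70, A = 980 mm², y = 35 mm, Ī = 400166.7 mm⁴.
Hole (subtracted): ⌀12, A = 113.0973 mm², y = 80 mm, Ī = 1017.876 mm⁴.
Centroid: ȳ = ΣA·y / ΣA = 63.46396 mm.
Transfer each piece to the horizontal axis through the centroid using Ī + A·d² with d = y − 63.46396:
  flange: d = 16.53604 mm → contributes +552192.9 mm⁴
  web: d = -28.46396 mm → contributes +1 194 160 mm⁴
  hole: d = 16.53604 mm → contributes −31943.27 mm⁴
Total I = 1 714 410 mm⁴.

I_xx ≈ 1.7144 × 10⁶ mm⁴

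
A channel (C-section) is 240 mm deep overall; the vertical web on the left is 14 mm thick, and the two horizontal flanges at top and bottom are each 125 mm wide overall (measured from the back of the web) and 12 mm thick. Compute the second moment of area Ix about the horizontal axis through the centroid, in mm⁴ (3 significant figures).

Break the section into simple shapes (no overlaps), measuring from the bottom-left corner of the bounding box.
Web: 14 × 240, A = 3 360 mm², y = 120 mm, Ī = 16 128 000 mm⁴.
Top flange (beyond web): 111 × 12, A = 1 332 mm², y = 234 mm, Ī = 15 984 mm⁴.
Bottom flange (beyond web): 111 × 12, A = 1 332 mm², y = 6 mm, Ī = 15 984 mm⁴.
By symmetry the centroid is at mid-height, ȳ = 120 mm.
Transfer each piece to the horizontal axis through the centroid using Ī + A·d² with d = y − 120:
  web: d = 0 mm → contributes +16 128 000 mm⁴
  top flange (beyond web): d = 114 mm → contributes +17 326 656 mm⁴
  bottom flange (beyond web): d = -114 mm → contributes +17 326 656 mm⁴
Total I = 50 781 312 mm⁴.

Ix ≈ 5.08 × 10⁷ mm⁴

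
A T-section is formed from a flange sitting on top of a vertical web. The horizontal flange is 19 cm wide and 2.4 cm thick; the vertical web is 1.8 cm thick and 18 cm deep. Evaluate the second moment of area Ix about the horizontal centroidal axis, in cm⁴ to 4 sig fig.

Ix ≈ 2867 cm⁴

Break the section into simple shapes (no overlaps), measuring from the bottom-left corner of the bounding box.
Flange: 19 × 2.4, A = 45.6 cm², y = 19.2 cm, Ī = 21.888 cm⁴.
Web: 1.8 × 18, A = 32.4 cm², y = 9 cm, Ī = 874.8 cm⁴.
Centroid: ȳ = ΣA·y / ΣA = 14.9631 cm.
Transfer each piece to the horizontal centroidal axis using Ī + A·d² with d = y − 14.9631:
  flange: d = 4.23692 cm → contributes +840.477 cm⁴
  web: d = -5.96308 cm → contributes +2026.89 cm⁴
Total I = 2867.37 cm⁴.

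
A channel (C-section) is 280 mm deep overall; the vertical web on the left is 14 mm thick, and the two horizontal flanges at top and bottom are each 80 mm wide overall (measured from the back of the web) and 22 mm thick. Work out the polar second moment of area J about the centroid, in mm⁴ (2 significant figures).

J ≈ 7.8 × 10⁷ mm⁴

Treat the section as a set of non-overlapping primitives; coordinates are from the bounding-box lower-left.
Web: 14 × 280, A = 3 920 mm², y = 140 mm, Ī = 25 610 667 mm⁴.
Top flange (beyond web): 66 × 22, A = 1 452 mm², y = 269 mm, Ī = 58 564 mm⁴.
Bottom flange (beyond web): 66 × 22, A = 1 452 mm², y = 11 mm, Ī = 58 564 mm⁴.
By symmetry the centroid is at mid-height, ȳ = 140 mm.
Transfer each piece to the centroidal x-axis using Ī + A·d² with d = y − 140:
  web: d = 0 mm → contributes +25 610 667 mm⁴
  top flange (beyond web): d = 129 mm → contributes +24 221 296 mm⁴
  bottom flange (beyond web): d = -129 mm → contributes +24 221 296 mm⁴
Total I = 74 053 259 mm⁴.
For the y-axis: x̄ = 24.02 mm.
Repeating about the centroidal y-axis gives I_y = 3 787 271 mm⁴.
Polar second moment: J = I_x + I_y = 77 840 530 mm⁴.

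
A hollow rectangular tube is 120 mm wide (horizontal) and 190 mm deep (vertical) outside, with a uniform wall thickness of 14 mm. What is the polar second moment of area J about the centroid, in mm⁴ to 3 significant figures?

Break the section into simple shapes (no overlaps), measuring from the bottom-left corner of the bounding box.
Outer rectangle: 120 × 190, A = 22 800 mm², y = 95 mm, Ī = 68 590 000 mm⁴.
Inner void (subtracted): 92 × 162, A = 14 904 mm², y = 95 mm, Ī = 32 595 048 mm⁴.
By symmetry the centroid is at mid-height, ȳ = 95 mm.
All pieces are centred on the centroidal x-axis, so I = ΣĪ (holes subtracted) = 35 994 952 mm⁴.
Repeating about the centroidal y-axis gives I_y = 16 847 712 mm⁴.
Polar second moment: J = I_x + I_y = 52 842 664 mm⁴.

J ≈ 5.28 × 10⁷ mm⁴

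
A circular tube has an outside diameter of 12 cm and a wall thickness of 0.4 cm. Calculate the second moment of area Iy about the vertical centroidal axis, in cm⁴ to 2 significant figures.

Split into non-overlapping primitives; take the origin at the lower-left of the bounding box.
Outer circle: ⌀12, A = 113.1 cm², x = 6 cm, Ī = 1 018 cm⁴.
Bore (subtracted): ⌀11.2, A = 98.52 cm², x = 6 cm, Ī = 772.4 cm⁴.
By symmetry the centroid is at mid-width, x̄ = 6 cm.
All pieces are centred on the vertical centroidal axis, so I = ΣĪ (holes subtracted) = 245.5 cm⁴.

Iy ≈ 250 cm⁴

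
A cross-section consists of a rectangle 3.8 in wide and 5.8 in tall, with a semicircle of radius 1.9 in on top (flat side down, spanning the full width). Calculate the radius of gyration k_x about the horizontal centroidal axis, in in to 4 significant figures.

Treat the section as a set of non-overlapping primitives; coordinates are from the bounding-box lower-left.
Rectangular body: 3.8 × 5.8, A = 22.04 in², y = 2.9 in, Ī = 61.7855 in⁴.
Semicircular cap: semicircle r = 1.9, A = 5.67057 in², y = 6.60639 in, Ī = 1.43036 in⁴.
Centroid: ȳ = ΣA·y / ΣA = 3.65846 in.
Transfer each piece to the horizontal centroidal axis using Ī + A·d² with d = y − 3.65846:
  rectangular body: d = -0.758459 in → contributes +74.4642 in⁴
  semicircular cap: d = 2.94793 in → contributes +50.7092 in⁴
Total I = 125.173 in⁴.
Radius of gyration: k = √(I/A) = √(125.173 / 27.7106) = 2.12536 in.

k_x ≈ 2.125 in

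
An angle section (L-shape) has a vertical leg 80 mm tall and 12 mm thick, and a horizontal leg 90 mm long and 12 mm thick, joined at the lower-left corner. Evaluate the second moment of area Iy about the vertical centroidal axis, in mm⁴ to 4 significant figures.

Iy ≈ 1.446 × 10⁶ mm⁴

Decompose the section into non-overlapping parts with the origin at the bottom-left of its bounding rectangle.
Vertical leg: 12 × 80, A = 960 mm², x = 6 mm, Ī = 11 520 mm⁴.
Horizontal leg (remainder): 78 × 12, A = 936 mm², x = 51 mm, Ī = 474 552 mm⁴.
Centroid: x̄ = ΣA·x / ΣA = 28.2152 mm.
Transfer each piece to the vertical centroidal axis using Ī + A·d² with d = x − 28.2152:
  vertical leg: d = -22.2152 mm → contributes +485 294 mm⁴
  horizontal leg (remainder): d = 22.7848 mm → contributes +960 474 mm⁴
Total I = 1 445 768 mm⁴.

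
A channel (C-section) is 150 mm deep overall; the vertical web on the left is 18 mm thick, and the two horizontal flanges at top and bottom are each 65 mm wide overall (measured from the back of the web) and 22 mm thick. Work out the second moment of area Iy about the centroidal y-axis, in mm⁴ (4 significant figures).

Iy ≈ 1.691 × 10⁶ mm⁴

Split into non-overlapping primitives; take the origin at the lower-left of the bounding box.
Web: 18 × 150, A = 2 700 mm², x = 9 mm, Ī = 72 900 mm⁴.
Top flange (beyond web): 47 × 22, A = 1 034 mm², x = 41.5 mm, Ī = 190 342 mm⁴.
Bottom flange (beyond web): 47 × 22, A = 1 034 mm², x = 41.5 mm, Ī = 190 342 mm⁴.
Centroid: x̄ = ΣA·x / ΣA = 23.0961 mm.
Transfer each piece to the centroidal y-axis using Ī + A·d² with d = x − 23.0961:
  web: d = -14.0961 mm → contributes +609 387 mm⁴
  top flange (beyond web): d = 18.4039 mm → contributes +540 563 mm⁴
  bottom flange (beyond web): d = 18.4039 mm → contributes +540 563 mm⁴
Total I = 1 690 513 mm⁴.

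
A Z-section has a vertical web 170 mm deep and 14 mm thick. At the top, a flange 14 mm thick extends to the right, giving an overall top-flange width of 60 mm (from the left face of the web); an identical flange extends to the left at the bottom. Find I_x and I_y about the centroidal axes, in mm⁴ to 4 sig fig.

Split into non-overlapping primitives; take the origin at the lower-left of the bounding box.
Web: 14 × 170, A = 2 380 mm², y = 85 mm, Ī = 5 731 833 mm⁴.
Top flange (beyond web): 46 × 14, A = 644 mm², y = 163 mm, Ī = 10518.7 mm⁴.
Bottom flange (beyond web): 46 × 14, A = 644 mm², y = 7 mm, Ī = 10518.7 mm⁴.
Centroid: ȳ = ΣA·y / ΣA = 85 mm.
Transfer each piece to the centroidal x-axis using Ī + A·d² with d = y − 85:
  web: d = 0 mm → contributes +5 731 833 mm⁴
  top flange (beyond web): d = 78 mm → contributes +3 928 615 mm⁴
  bottom flange (beyond web): d = -78 mm → contributes +3 928 615 mm⁴
Total I = 13 589 063 mm⁴.
For the y-axis: x̄ = 53 mm.
Repeating about the centroidal y-axis gives I_y = 1 425 191 mm⁴.

I_x ≈ 1.359 × 10⁷ mm⁴, I_y ≈ 1.425 × 10⁶ mm⁴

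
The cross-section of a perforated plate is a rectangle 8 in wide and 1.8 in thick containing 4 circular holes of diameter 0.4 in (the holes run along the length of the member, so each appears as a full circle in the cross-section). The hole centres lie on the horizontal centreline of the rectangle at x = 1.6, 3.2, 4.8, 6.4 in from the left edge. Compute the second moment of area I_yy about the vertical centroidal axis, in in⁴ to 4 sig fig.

Break the section into simple shapes (no overlaps), measuring from the bottom-left corner of the bounding box.
Plate: 8 × 1.8, A = 14.4 in², x = 4 in, Ī = 76.8 in⁴.
Hole 1 (subtracted): ⌀0.4, A = 0.125664 in², x = 1.6 in, Ī = 0.00125664 in⁴.
Hole 2 (subtracted): ⌀0.4, A = 0.125664 in², x = 3.2 in, Ī = 0.00125664 in⁴.
Hole 3 (subtracted): ⌀0.4, A = 0.125664 in², x = 4.8 in, Ī = 0.00125664 in⁴.
Hole 4 (subtracted): ⌀0.4, A = 0.125664 in², x = 6.4 in, Ī = 0.00125664 in⁴.
By symmetry the centroid is at mid-width, x̄ = 4 in.
Transfer each piece to the vertical centroidal axis using Ī + A·d² with d = x − 4:
  plate: d = 0 in → contributes +76.8 in⁴
  hole 1: d = -2.4 in → contributes −0.72508 in⁴
  hole 2: d = -0.8 in → contributes −0.0816814 in⁴
  hole 3: d = 0.8 in → contributes −0.0816814 in⁴
  hole 4: d = 2.4 in → contributes −0.72508 in⁴
Total I = 75.1865 in⁴.

I_yy ≈ 75.19 in⁴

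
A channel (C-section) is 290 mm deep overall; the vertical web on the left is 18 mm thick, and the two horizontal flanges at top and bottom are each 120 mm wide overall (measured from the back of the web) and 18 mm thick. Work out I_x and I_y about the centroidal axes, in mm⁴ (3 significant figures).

I_x ≈ 1.05 × 10⁸ mm⁴, I_y ≈ 1.11 × 10⁷ mm⁴

Break the section into simple shapes (no overlaps), measuring from the bottom-left corner of the bounding box.
Web: 18 × 290, A = 5 220 mm², y = 145 mm, Ī = 36 583 500 mm⁴.
Top flange (beyond web): 102 × 18, A = 1 836 mm², y = 281 mm, Ī = 49 572 mm⁴.
Bottom flange (beyond web): 102 × 18, A = 1 836 mm², y = 9 mm, Ī = 49 572 mm⁴.
By symmetry the centroid is at mid-height, ȳ = 145 mm.
Transfer each piece to the centroidal x-axis using Ī + A·d² with d = y − 145:
  web: d = 0 mm → contributes +36 583 500 mm⁴
  top flange (beyond web): d = 136 mm → contributes +34 008 228 mm⁴
  bottom flange (beyond web): d = -136 mm → contributes +34 008 228 mm⁴
Total I = 104 599 956 mm⁴.
For the y-axis: x̄ = 33.777 mm.
Repeating about the centroidal y-axis gives I_y = 11 084 823 mm⁴.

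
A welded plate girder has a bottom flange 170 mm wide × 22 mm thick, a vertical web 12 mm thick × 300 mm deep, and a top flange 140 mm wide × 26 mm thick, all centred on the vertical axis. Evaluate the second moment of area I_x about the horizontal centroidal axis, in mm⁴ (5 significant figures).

Decompose the section into non-overlapping parts with the origin at the bottom-left of its bounding rectangle.
Bottom plate: 170 × 22, A = 3 740 mm², y = 11 mm, Ī = 150846.7 mm⁴.
Web plate: 12 × 300, A = 3 600 mm², y = 172 mm, Ī = 27 000 000 mm⁴.
Top plate: 140 × 26, A = 3 640 mm², y = 335 mm, Ī = 205053.3 mm⁴.
Centroid: ȳ = ΣA·y / ΣA = 171.1967 mm.
Transfer each piece to the horizontal centroidal axis using Ī + A·d² with d = y − 171.1967:
  bottom plate: d = -160.1967 mm → contributes +96 130 427 mm⁴
  web plate: d = 0.8032787 mm → contributes +27 002 323 mm⁴
  top plate: d = 163.8033 mm → contributes +97 871 765 mm⁴
Total I = 221 004 515 mm⁴.

I_x ≈ 2.2100 × 10⁸ mm⁴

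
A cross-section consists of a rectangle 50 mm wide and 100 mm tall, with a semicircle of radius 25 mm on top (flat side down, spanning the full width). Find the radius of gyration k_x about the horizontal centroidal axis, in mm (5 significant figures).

Split into non-overlapping primitives; take the origin at the lower-left of the bounding box.
Rectangular body: 50 × 100, A = 5 000 mm², y = 50 mm, Ī = 4 166 667 mm⁴.
Semicircular cap: semicircle r = 25, A = 981.7477 mm², y = 110.6103 mm, Ī = 42873.81 mm⁴.
Centroid: ȳ = ΣA·y / ΣA = 59.9476 mm.
Transfer each piece to the horizontal centroidal axis using Ī + A·d² with d = y − 59.9476:
  rectangular body: d = -9.947603 mm → contributes +4 661 441 mm⁴
  semicircular cap: d = 50.66273 mm → contributes +2 562 737 mm⁴
Total I = 7 224 178 mm⁴.
Radius of gyration: k = √(I/A) = √(7 224 178 / 5981.748) = 34.75203 mm.

k_x ≈ 34.752 mm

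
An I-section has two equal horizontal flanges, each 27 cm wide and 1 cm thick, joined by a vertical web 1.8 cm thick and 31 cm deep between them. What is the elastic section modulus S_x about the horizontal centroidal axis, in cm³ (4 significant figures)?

S_x ≈ 1109 cm³

Split into non-overlapping primitives; take the origin at the lower-left of the bounding box.
Bottom flange: 27 × 1, A = 27 cm², y = 0.5 cm, Ī = 2.25 cm⁴.
Web: 1.8 × 31, A = 55.8 cm², y = 16.5 cm, Ī = 4468.65 cm⁴.
Top flange: 27 × 1, A = 27 cm², y = 32.5 cm, Ī = 2.25 cm⁴.
By symmetry the centroid is at mid-height, ȳ = 16.5 cm.
Transfer each piece to the horizontal centroidal axis using Ī + A·d² with d = y − 16.5:
  bottom flange: d = -16 cm → contributes +6914.25 cm⁴
  web: d = 0 cm → contributes +4468.65 cm⁴
  top flange: d = 16 cm → contributes +6914.25 cm⁴
Total I = 18297.2 cm⁴.
Extreme fibre distance c = 16.5 cm; S = I/c = 1108.92 cm³.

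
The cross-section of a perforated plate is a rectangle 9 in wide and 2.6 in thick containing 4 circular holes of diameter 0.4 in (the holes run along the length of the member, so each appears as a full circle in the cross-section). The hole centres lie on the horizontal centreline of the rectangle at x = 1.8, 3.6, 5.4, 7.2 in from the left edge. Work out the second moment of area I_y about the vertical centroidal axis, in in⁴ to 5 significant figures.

I_y ≈ 155.91 in⁴

Break the section into simple shapes (no overlaps), measuring from the bottom-left corner of the bounding box.
Plate: 9 × 2.6, A = 23.4 in², x = 4.5 in, Ī = 157.95 in⁴.
Hole 1 (subtracted): ⌀0.4, A = 0.1256637 in², x = 1.8 in, Ī = 0.001256637 in⁴.
Hole 2 (subtracted): ⌀0.4, A = 0.1256637 in², x = 3.6 in, Ī = 0.001256637 in⁴.
Hole 3 (subtracted): ⌀0.4, A = 0.1256637 in², x = 5.4 in, Ī = 0.001256637 in⁴.
Hole 4 (subtracted): ⌀0.4, A = 0.1256637 in², x = 7.2 in, Ī = 0.001256637 in⁴.
By symmetry the centroid is at mid-width, x̄ = 4.5 in.
Transfer each piece to the vertical centroidal axis using Ī + A·d² with d = x − 4.5:
  plate: d = 0 in → contributes +157.95 in⁴
  hole 1: d = -2.7 in → contributes −0.9173451 in⁴
  hole 2: d = -0.9 in → contributes −0.1030442 in⁴
  hole 3: d = 0.9 in → contributes −0.1030442 in⁴
  hole 4: d = 2.7 in → contributes −0.9173451 in⁴
Total I = 155.9092 in⁴.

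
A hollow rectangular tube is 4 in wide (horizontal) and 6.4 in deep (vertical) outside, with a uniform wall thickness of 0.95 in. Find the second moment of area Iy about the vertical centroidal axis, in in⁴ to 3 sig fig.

Split into non-overlapping primitives; take the origin at the lower-left of the bounding box.
Outer rectangle: 4 × 6.4, A = 25.6 in², x = 2 in, Ī = 34.133 in⁴.
Inner void (subtracted): 2.1 × 4.5, A = 9.45 in², x = 2 in, Ī = 3.4729 in⁴.
By symmetry the centroid is at mid-width, x̄ = 2 in.
All pieces are centred on the vertical centroidal axis, so I = ΣĪ (holes subtracted) = 30.66 in⁴.

Iy ≈ 30.7 in⁴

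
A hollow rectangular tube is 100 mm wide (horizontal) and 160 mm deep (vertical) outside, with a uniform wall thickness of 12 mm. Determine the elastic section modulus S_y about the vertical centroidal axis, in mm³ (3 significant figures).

Break the section into simple shapes (no overlaps), measuring from the bottom-left corner of the bounding box.
Outer rectangle: 100 × 160, A = 16 000 mm², x = 50 mm, Ī = 13 333 333 mm⁴.
Inner void (subtracted): 76 × 136, A = 10 336 mm², x = 50 mm, Ī = 4 975 061 mm⁴.
By symmetry the centroid is at mid-width, x̄ = 50 mm.
All pieces are centred on the vertical centroidal axis, so I = ΣĪ (holes subtracted) = 8 358 272 mm⁴.
Extreme fibre distance c = 50 mm; S = I/c = 167 165 mm³.

S_y ≈ 1.67 × 10⁵ mm³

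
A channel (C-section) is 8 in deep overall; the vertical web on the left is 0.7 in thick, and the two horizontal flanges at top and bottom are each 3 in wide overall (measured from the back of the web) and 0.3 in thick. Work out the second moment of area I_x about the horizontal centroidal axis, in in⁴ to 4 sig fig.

Treat the section as a set of non-overlapping primitives; coordinates are from the bounding-box lower-left.
Web: 0.7 × 8, A = 5.6 in², y = 4 in, Ī = 29.8667 in⁴.
Top flange (beyond web): 2.3 × 0.3, A = 0.69 in², y = 7.85 in, Ī = 0.005175 in⁴.
Bottom flange (beyond web): 2.3 × 0.3, A = 0.69 in², y = 0.15 in, Ī = 0.005175 in⁴.
By symmetry the centroid is at mid-height, ȳ = 4 in.
Transfer each piece to the horizontal centroidal axis using Ī + A·d² with d = y − 4:
  web: d = 0 in → contributes +29.8667 in⁴
  top flange (beyond web): d = 3.85 in → contributes +10.2327 in⁴
  bottom flange (beyond web): d = -3.85 in → contributes +10.2327 in⁴
Total I = 50.3321 in⁴.

I_x ≈ 50.33 in⁴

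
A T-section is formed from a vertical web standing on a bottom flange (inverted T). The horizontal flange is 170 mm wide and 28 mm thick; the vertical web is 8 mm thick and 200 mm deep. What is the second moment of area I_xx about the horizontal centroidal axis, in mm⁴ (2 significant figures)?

I_xx ≈ 2.1 × 10⁷ mm⁴

Decompose the section into non-overlapping parts with the origin at the bottom-left of its bounding rectangle.
Flange: 170 × 28, A = 4 760 mm², y = 14 mm, Ī = 310 987 mm⁴.
Web: 8 × 200, A = 1 600 mm², y = 128 mm, Ī = 5 333 333 mm⁴.
Centroid: ȳ = ΣA·y / ΣA = 42.68 mm.
Transfer each piece to the horizontal centroidal axis using Ī + A·d² with d = y − 42.68:
  flange: d = -28.68 mm → contributes +4 226 082 mm⁴
  web: d = 85.32 mm → contributes +16 980 743 mm⁴
Total I = 21 206 826 mm⁴.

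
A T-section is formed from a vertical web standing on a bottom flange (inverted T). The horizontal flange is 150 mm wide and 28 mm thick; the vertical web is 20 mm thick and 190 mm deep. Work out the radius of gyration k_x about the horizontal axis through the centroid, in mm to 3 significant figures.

Decompose the section into non-overlapping parts with the origin at the bottom-left of its bounding rectangle.
Flange: 150 × 28, A = 4 200 mm², y = 14 mm, Ī = 274 400 mm⁴.
Web: 20 × 190, A = 3 800 mm², y = 123 mm, Ī = 11 431 667 mm⁴.
Centroid: ȳ = ΣA·y / ΣA = 65.775 mm.
Transfer each piece to the horizontal axis through the centroid using Ī + A·d² with d = y − 65.775:
  flange: d = -51.775 mm → contributes +11 533 133 mm⁴
  web: d = 57.225 mm → contributes +23 875 529 mm⁴
Total I = 35 408 662 mm⁴.
Radius of gyration: k = √(I/A) = √(35 408 662 / 8 000) = 66.529 mm.

k_x ≈ 66.5 mm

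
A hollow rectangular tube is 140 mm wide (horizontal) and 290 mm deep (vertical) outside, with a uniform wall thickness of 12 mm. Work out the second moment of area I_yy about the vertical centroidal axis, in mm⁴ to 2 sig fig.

Treat the section as a set of non-overlapping primitives; coordinates are from the bounding-box lower-left.
Outer rectangle: 140 × 290, A = 40 600 mm², x = 70 mm, Ī = 66 313 333 mm⁴.
Inner void (subtracted): 116 × 266, A = 30 856 mm², x = 70 mm, Ī = 34 599 861 mm⁴.
By symmetry the centroid is at mid-width, x̄ = 70 mm.
All pieces are centred on the vertical centroidal axis, so I = ΣĪ (holes subtracted) = 31 713 472 mm⁴.

I_yy ≈ 3.2 × 10⁷ mm⁴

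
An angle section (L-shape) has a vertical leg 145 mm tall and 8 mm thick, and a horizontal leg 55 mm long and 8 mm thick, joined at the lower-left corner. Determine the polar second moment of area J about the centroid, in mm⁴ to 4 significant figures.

J ≈ 3.657 × 10⁶ mm⁴

Decompose the section into non-overlapping parts with the origin at the bottom-left of its bounding rectangle.
Vertical leg: 8 × 145, A = 1 160 mm², y = 72.5 mm, Ī = 2 032 417 mm⁴.
Horizontal leg (remainder): 47 × 8, A = 376 mm², y = 4 mm, Ī = 2005.33 mm⁴.
Centroid: ȳ = ΣA·y / ΣA = 55.7318 mm.
Transfer each piece to the centroidal x-axis using Ī + A·d² with d = y − 55.7318:
  vertical leg: d = 16.7682 mm → contributes +2 358 578 mm⁴
  horizontal leg (remainder): d = -51.7318 mm → contributes +1 008 248 mm⁴
Total I = 3 366 825 mm⁴.
For the y-axis: x̄ = 10.7318 mm.
Repeating about the centroidal y-axis gives I_y = 290 145 mm⁴.
Polar second moment: J = I_x + I_y = 3 656 971 mm⁴.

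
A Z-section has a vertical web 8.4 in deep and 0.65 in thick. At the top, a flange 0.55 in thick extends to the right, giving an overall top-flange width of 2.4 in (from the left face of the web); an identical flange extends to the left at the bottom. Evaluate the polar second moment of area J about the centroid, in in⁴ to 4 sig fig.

J ≈ 65.26 in⁴

Decompose the section into non-overlapping parts with the origin at the bottom-left of its bounding rectangle.
Web: 0.65 × 8.4, A = 5.46 in², y = 4.2 in, Ī = 32.1048 in⁴.
Top flange (beyond web): 1.75 × 0.55, A = 0.9625 in², y = 8.125 in, Ī = 0.024263 in⁴.
Bottom flange (beyond web): 1.75 × 0.55, A = 0.9625 in², y = 0.275 in, Ī = 0.024263 in⁴.
Centroid: ȳ = ΣA·y / ΣA = 4.2 in.
Transfer each piece to the centroidal x-axis using Ī + A·d² with d = y − 4.2:
  web: d = 0 in → contributes +32.1048 in⁴
  top flange (beyond web): d = 3.925 in → contributes +14.8522 in⁴
  bottom flange (beyond web): d = -3.925 in → contributes +14.8522 in⁴
Total I = 61.8092 in⁴.
For the y-axis: x̄ = 2.075 in.
Repeating about the centroidal y-axis gives I_y = 3.45551 in⁴.
Polar second moment: J = I_x + I_y = 65.2647 in⁴.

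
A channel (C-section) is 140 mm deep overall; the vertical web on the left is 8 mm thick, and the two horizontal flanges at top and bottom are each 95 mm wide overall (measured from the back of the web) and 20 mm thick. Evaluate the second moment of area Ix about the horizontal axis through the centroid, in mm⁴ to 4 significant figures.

Ix ≈ 1.447 × 10⁷ mm⁴

Decompose the section into non-overlapping parts with the origin at the bottom-left of its bounding rectangle.
Web: 8 × 140, A = 1 120 mm², y = 70 mm, Ī = 1 829 333 mm⁴.
Top flange (beyond web): 87 × 20, A = 1 740 mm², y = 130 mm, Ī = 58 000 mm⁴.
Bottom flange (beyond web): 87 × 20, A = 1 740 mm², y = 10 mm, Ī = 58 000 mm⁴.
By symmetry the centroid is at mid-height, ȳ = 70 mm.
Transfer each piece to the horizontal axis through the centroid using Ī + A·d² with d = y − 70:
  web: d = 0 mm → contributes +1 829 333 mm⁴
  top flange (beyond web): d = 60 mm → contributes +6 322 000 mm⁴
  bottom flange (beyond web): d = -60 mm → contributes +6 322 000 mm⁴
Total I = 14 473 333 mm⁴.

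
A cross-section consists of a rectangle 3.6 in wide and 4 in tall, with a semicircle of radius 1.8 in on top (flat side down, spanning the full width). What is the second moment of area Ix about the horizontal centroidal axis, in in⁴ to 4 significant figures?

Treat the section as a set of non-overlapping primitives; coordinates are from the bounding-box lower-left.
Rectangular body: 3.6 × 4, A = 14.4 in², y = 2 in, Ī = 19.2 in⁴.
Semicircular cap: semicircle r = 1.8, A = 5.08938 in², y = 4.76394 in, Ī = 1.15218 in⁴.
Centroid: ȳ = ΣA·y / ΣA = 2.72177 in.
Transfer each piece to the horizontal centroidal axis using Ī + A·d² with d = y − 2.72177:
  rectangular body: d = -0.721765 in → contributes +26.7016 in⁴
  semicircular cap: d = 2.04218 in → contributes +22.3774 in⁴
Total I = 49.079 in⁴.

Ix ≈ 49.08 in⁴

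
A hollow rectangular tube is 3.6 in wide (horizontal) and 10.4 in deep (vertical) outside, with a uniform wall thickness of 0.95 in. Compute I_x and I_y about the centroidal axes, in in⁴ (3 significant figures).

Split into non-overlapping primitives; take the origin at the lower-left of the bounding box.
Outer rectangle: 3.6 × 10.4, A = 37.44 in², y = 5.2 in, Ī = 337.46 in⁴.
Inner void (subtracted): 1.7 × 8.5, A = 14.45 in², y = 5.2 in, Ī = 87.001 in⁴.
By symmetry the centroid is at mid-height, ȳ = 5.2 in.
All pieces are centred on the centroidal x-axis, so I = ΣĪ (holes subtracted) = 250.46 in⁴.
Repeating about the centroidal y-axis gives I_y = 36.955 in⁴.

I_x ≈ 250 in⁴, I_y ≈ 37.0 in⁴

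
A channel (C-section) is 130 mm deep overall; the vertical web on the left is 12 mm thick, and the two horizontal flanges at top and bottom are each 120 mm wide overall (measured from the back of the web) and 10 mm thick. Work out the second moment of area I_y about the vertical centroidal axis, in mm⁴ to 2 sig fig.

Decompose the section into non-overlapping parts with the origin at the bottom-left of its bounding rectangle.
Web: 12 × 130, A = 1 560 mm², x = 6 mm, Ī = 18 720 mm⁴.
Top flange (beyond web): 108 × 10, A = 1 080 mm², x = 66 mm, Ī = 1 049 760 mm⁴.
Bottom flange (beyond web): 108 × 10, A = 1 080 mm², x = 66 mm, Ī = 1 049 760 mm⁴.
Centroid: x̄ = ΣA·x / ΣA = 40.84 mm.
Transfer each piece to the vertical centroidal axis using Ī + A·d² with d = x − 40.84:
  web: d = -34.84 mm → contributes +1 912 148 mm⁴
  top flange (beyond web): d = 25.16 mm → contributes +1 733 498 mm⁴
  bottom flange (beyond web): d = 25.16 mm → contributes +1 733 498 mm⁴
Total I = 5 379 143 mm⁴.

I_y ≈ 5.4 × 10⁶ mm⁴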